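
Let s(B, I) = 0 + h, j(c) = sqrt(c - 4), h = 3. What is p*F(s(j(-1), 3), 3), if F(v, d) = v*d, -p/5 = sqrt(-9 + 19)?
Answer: -45*sqrt(10) ≈ -142.30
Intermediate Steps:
p = -5*sqrt(10) (p = -5*sqrt(-9 + 19) = -5*sqrt(10) ≈ -15.811)
j(c) = sqrt(-4 + c)
s(B, I) = 3 (s(B, I) = 0 + 3 = 3)
F(v, d) = d*v
p*F(s(j(-1), 3), 3) = (-5*sqrt(10))*(3*3) = -5*sqrt(10)*9 = -45*sqrt(10)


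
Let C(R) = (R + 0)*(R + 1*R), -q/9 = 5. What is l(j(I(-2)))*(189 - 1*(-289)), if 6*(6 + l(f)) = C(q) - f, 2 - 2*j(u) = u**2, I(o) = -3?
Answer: 1920365/6 ≈ 3.2006e+5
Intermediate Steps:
q = -45 (q = -9*5 = -45)
C(R) = 2*R**2 (C(R) = R*(R + R) = R*(2*R) = 2*R**2)
j(u) = 1 - u**2/2
l(f) = 669 - f/6 (l(f) = -6 + (2*(-45)**2 - f)/6 = -6 + (2*2025 - f)/6 = -6 + (4050 - f)/6 = -6 + (675 - f/6) = 669 - f/6)
l(j(I(-2)))*(189 - 1*(-289)) = (669 - (1 - 1/2*(-3)**2)/6)*(189 - 1*(-289)) = (669 - (1 - 1/2*9)/6)*(189 + 289) = (669 - (1 - 9/2)/6)*478 = (669 - 1/6*(-7/2))*478 = (669 + 7/12)*478 = (8035/12)*478 = 1920365/6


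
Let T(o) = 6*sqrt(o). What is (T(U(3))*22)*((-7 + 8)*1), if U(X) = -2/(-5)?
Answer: 132*sqrt(10)/5 ≈ 83.484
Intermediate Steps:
U(X) = 2/5 (U(X) = -2*(-1/5) = 2/5)
(T(U(3))*22)*((-7 + 8)*1) = ((6*sqrt(2/5))*22)*((-7 + 8)*1) = ((6*(sqrt(10)/5))*22)*(1*1) = ((6*sqrt(10)/5)*22)*1 = (132*sqrt(10)/5)*1 = 132*sqrt(10)/5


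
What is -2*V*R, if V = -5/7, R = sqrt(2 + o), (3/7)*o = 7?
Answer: 10*sqrt(165)/21 ≈ 6.1168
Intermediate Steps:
o = 49/3 (o = (7/3)*7 = 49/3 ≈ 16.333)
R = sqrt(165)/3 (R = sqrt(2 + 49/3) = sqrt(55/3) = sqrt(165)/3 ≈ 4.2817)
V = -5/7 (V = -5*1/7 = -5/7 ≈ -0.71429)
-2*V*R = -(-10)*sqrt(165)/3/7 = -(-10)*sqrt(165)/21 = 10*sqrt(165)/21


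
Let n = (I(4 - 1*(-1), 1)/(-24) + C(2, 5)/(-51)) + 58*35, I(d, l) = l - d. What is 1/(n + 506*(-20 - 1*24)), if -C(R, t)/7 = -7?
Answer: -34/687983 ≈ -4.9420e-5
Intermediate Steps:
C(R, t) = 49 (C(R, t) = -7*(-7) = 49)
n = 68993/34 (n = ((1 - (4 - 1*(-1)))/(-24) + 49/(-51)) + 58*35 = ((1 - (4 + 1))*(-1/24) + 49*(-1/51)) + 2030 = ((1 - 1*5)*(-1/24) - 49/51) + 2030 = ((1 - 5)*(-1/24) - 49/51) + 2030 = (-4*(-1/24) - 49/51) + 2030 = (⅙ - 49/51) + 2030 = -27/34 + 2030 = 68993/34 ≈ 2029.2)
1/(n + 506*(-20 - 1*24)) = 1/(68993/34 + 506*(-20 - 1*24)) = 1/(68993/34 + 506*(-20 - 24)) = 1/(68993/34 + 506*(-44)) = 1/(68993/34 - 22264) = 1/(-687983/34) = -34/687983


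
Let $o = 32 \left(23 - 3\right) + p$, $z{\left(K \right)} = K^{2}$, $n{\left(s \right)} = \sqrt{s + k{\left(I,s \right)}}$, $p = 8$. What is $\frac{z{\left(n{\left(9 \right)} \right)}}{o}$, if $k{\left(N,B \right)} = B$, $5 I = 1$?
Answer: $\frac{1}{36} \approx 0.027778$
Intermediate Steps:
$I = \frac{1}{5}$ ($I = \frac{1}{5} \cdot 1 = \frac{1}{5} \approx 0.2$)
$n{\left(s \right)} = \sqrt{2} \sqrt{s}$ ($n{\left(s \right)} = \sqrt{s + s} = \sqrt{2 s} = \sqrt{2} \sqrt{s}$)
$o = 648$ ($o = 32 \left(23 - 3\right) + 8 = 32 \cdot 20 + 8 = 640 + 8 = 648$)
$\frac{z{\left(n{\left(9 \right)} \right)}}{o} = \frac{\left(\sqrt{2} \sqrt{9}\right)^{2}}{648} = \left(\sqrt{2} \cdot 3\right)^{2} \cdot \frac{1}{648} = \left(3 \sqrt{2}\right)^{2} \cdot \frac{1}{648} = 18 \cdot \frac{1}{648} = \frac{1}{36}$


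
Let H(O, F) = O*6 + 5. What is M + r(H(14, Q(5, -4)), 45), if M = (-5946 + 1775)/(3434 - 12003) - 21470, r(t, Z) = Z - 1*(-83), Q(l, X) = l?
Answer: -182875427/8569 ≈ -21342.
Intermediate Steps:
H(O, F) = 5 + 6*O (H(O, F) = 6*O + 5 = 5 + 6*O)
r(t, Z) = 83 + Z (r(t, Z) = Z + 83 = 83 + Z)
M = -183972259/8569 (M = -4171/(-8569) - 21470 = -4171*(-1/8569) - 21470 = 4171/8569 - 21470 = -183972259/8569 ≈ -21470.)
M + r(H(14, Q(5, -4)), 45) = -183972259/8569 + (83 + 45) = -183972259/8569 + 128 = -182875427/8569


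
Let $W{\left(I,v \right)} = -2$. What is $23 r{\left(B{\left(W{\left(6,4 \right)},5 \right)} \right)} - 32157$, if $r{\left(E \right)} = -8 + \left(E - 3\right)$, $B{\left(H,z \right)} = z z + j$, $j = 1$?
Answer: $-31812$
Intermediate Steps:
$B{\left(H,z \right)} = 1 + z^{2}$ ($B{\left(H,z \right)} = z z + 1 = z^{2} + 1 = 1 + z^{2}$)
$r{\left(E \right)} = -11 + E$ ($r{\left(E \right)} = -8 + \left(E - 3\right) = -8 + \left(-3 + E\right) = -11 + E$)
$23 r{\left(B{\left(W{\left(6,4 \right)},5 \right)} \right)} - 32157 = 23 \left(-11 + \left(1 + 5^{2}\right)\right) - 32157 = 23 \left(-11 + \left(1 + 25\right)\right) - 32157 = 23 \left(-11 + 26\right) - 32157 = 23 \cdot 15 - 32157 = 345 - 32157 = -31812$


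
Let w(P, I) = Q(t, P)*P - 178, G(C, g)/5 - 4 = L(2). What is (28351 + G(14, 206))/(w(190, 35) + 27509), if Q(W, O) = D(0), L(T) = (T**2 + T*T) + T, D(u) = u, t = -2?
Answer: 28421/27331 ≈ 1.0399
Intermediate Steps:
L(T) = T + 2*T**2 (L(T) = (T**2 + T**2) + T = 2*T**2 + T = T + 2*T**2)
Q(W, O) = 0
G(C, g) = 70 (G(C, g) = 20 + 5*(2*(1 + 2*2)) = 20 + 5*(2*(1 + 4)) = 20 + 5*(2*5) = 20 + 5*10 = 20 + 50 = 70)
w(P, I) = -178 (w(P, I) = 0*P - 178 = 0 - 178 = -178)
(28351 + G(14, 206))/(w(190, 35) + 27509) = (28351 + 70)/(-178 + 27509) = 28421/27331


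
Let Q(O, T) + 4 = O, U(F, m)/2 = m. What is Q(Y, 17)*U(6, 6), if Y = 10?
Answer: 72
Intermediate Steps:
U(F, m) = 2*m
Q(O, T) = -4 + O
Q(Y, 17)*U(6, 6) = (-4 + 10)*(2*6) = 6*12 = 72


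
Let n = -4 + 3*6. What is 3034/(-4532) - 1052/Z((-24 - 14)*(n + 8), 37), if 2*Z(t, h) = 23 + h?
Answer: -1214671/33990 ≈ -35.736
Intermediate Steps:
n = 14 (n = -4 + 18 = 14)
Z(t, h) = 23/2 + h/2 (Z(t, h) = (23 + h)/2 = 23/2 + h/2)
3034/(-4532) - 1052/Z((-24 - 14)*(n + 8), 37) = 3034/(-4532) - 1052/(23/2 + (1/2)*37) = 3034*(-1/4532) - 1052/(23/2 + 37/2) = -1517/2266 - 1052/30 = -1517/2266 - 1052*1/30 = -1517/2266 - 526/15 = -1214671/33990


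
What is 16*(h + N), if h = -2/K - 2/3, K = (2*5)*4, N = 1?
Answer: 68/15 ≈ 4.5333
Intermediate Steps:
K = 40 (K = 10*4 = 40)
h = -43/60 (h = -2/40 - 2/3 = -2*1/40 - 2*⅓ = -1/20 - ⅔ = -43/60 ≈ -0.71667)
16*(h + N) = 16*(-43/60 + 1) = 16*(17/60) = 68/15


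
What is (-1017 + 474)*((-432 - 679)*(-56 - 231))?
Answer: -173139351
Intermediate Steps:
(-1017 + 474)*((-432 - 679)*(-56 - 231)) = -(-603273)*(-287) = -543*318857 = -173139351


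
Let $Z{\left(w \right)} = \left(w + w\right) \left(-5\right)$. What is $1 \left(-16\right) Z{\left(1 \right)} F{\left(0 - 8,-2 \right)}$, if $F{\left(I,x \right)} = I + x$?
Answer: $-1600$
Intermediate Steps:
$Z{\left(w \right)} = - 10 w$ ($Z{\left(w \right)} = 2 w \left(-5\right) = - 10 w$)
$1 \left(-16\right) Z{\left(1 \right)} F{\left(0 - 8,-2 \right)} = 1 \left(-16\right) \left(\left(-10\right) 1\right) \left(\left(0 - 8\right) - 2\right) = \left(-16\right) \left(-10\right) \left(\left(0 - 8\right) - 2\right) = 160 \left(-8 - 2\right) = 160 \left(-10\right) = -1600$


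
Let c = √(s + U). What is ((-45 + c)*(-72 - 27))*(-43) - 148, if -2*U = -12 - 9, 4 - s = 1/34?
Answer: -191713 + 4257*√4182/17 ≈ -1.7552e+5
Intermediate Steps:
s = 135/34 (s = 4 - 1/34 = 135/34 ≈ 3.9706)
U = 21/2 (U = -(-12 - 9)/2 = -½*(-21) = 21/2 ≈ 10.500)
c = √4182/17 (c = √(135/34 + 21/2) = √(246/17) = √4182/17 ≈ 3.8040)
((-45 + c)*(-72 - 27))*(-43) - 148 = ((-45 + √4182/17)*(-72 - 27))*(-43) - 148 = ((-45 + √4182/17)*(-99))*(-43) - 148 = (4455 - 99*√4182/17)*(-43) - 148 = (-191565 + 4257*√4182/17) - 148 = -191713 + 4257*√4182/17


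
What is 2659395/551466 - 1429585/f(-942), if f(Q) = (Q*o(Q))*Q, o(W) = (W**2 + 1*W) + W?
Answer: 23217782398083031/4814562116039328 ≈ 4.8224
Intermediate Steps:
o(W) = W**2 + 2*W (o(W) = (W**2 + W) + W = (W + W**2) + W = W**2 + 2*W)
f(Q) = Q**3*(2 + Q) (f(Q) = (Q*(Q*(2 + Q)))*Q = (Q**2*(2 + Q))*Q = Q**3*(2 + Q))
2659395/551466 - 1429585/f(-942) = 2659395/551466 - 1429585*(-1/(835896888*(2 - 942))) = 2659395*(1/551466) - 1429585/((-835896888*(-940))) = 886465/183822 - 1429585/785743074720 = 886465/183822 - 1429585*1/785743074720 = 886465/183822 - 285917/157148614944 = 23217782398083031/4814562116039328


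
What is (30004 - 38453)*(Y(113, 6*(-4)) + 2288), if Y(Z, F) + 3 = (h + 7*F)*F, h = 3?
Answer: -52764005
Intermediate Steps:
Y(Z, F) = -3 + F*(3 + 7*F) (Y(Z, F) = -3 + (3 + 7*F)*F = -3 + F*(3 + 7*F))
(30004 - 38453)*(Y(113, 6*(-4)) + 2288) = (30004 - 38453)*((-3 + 3*(6*(-4)) + 7*(6*(-4))**2) + 2288) = -8449*((-3 + 3*(-24) + 7*(-24)**2) + 2288) = -8449*((-3 - 72 + 7*576) + 2288) = -8449*((-3 - 72 + 4032) + 2288) = -8449*(3957 + 2288) = -8449*6245 = -52764005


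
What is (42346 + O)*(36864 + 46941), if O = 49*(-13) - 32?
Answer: 3492740985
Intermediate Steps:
O = -669 (O = -637 - 32 = -669)
(42346 + O)*(36864 + 46941) = (42346 - 669)*(36864 + 46941) = 41677*83805 = 3492740985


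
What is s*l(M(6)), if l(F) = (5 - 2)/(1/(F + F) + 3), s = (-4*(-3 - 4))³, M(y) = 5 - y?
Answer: 131712/5 ≈ 26342.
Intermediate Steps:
s = 21952 (s = (-4*(-7))³ = 28³ = 21952)
l(F) = 3/(3 + 1/(2*F)) (l(F) = 3/(1/(2*F) + 3) = 3/(3 + 1/(2*F)))
s*l(M(6)) = 21952*(6*(5 - 1*6)/(1 + 6*(5 - 1*6))) = 21952*(6*(5 - 6)/(1 + 6*(5 - 6))) = 21952*(6*(-1)/(1 + 6*(-1))) = 21952*(6*(-1)/(1 - 6)) = 21952*(6*(-1)/(-5)) = 21952*(6*(-1)*(-⅕)) = 21952*(6/5) = 131712/5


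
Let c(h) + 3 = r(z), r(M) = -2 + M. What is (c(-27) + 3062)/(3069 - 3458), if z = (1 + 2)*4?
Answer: -3069/389 ≈ -7.8895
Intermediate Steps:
z = 12 (z = 3*4 = 12)
c(h) = 7 (c(h) = -3 + (-2 + 12) = -3 + 10 = 7)
(c(-27) + 3062)/(3069 - 3458) = (7 + 3062)/(3069 - 3458) = 3069/(-389) = 3069*(-1/389) = -3069/389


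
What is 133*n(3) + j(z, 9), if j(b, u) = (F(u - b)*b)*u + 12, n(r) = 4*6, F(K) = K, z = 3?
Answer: 3366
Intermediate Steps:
n(r) = 24
j(b, u) = 12 + b*u*(u - b) (j(b, u) = ((u - b)*b)*u + 12 = (b*(u - b))*u + 12 = b*u*(u - b) + 12 = 12 + b*u*(u - b))
133*n(3) + j(z, 9) = 133*24 + (12 - 1*3*9*(3 - 1*9)) = 3192 + (12 - 1*3*9*(3 - 9)) = 3192 + (12 - 1*3*9*(-6)) = 3192 + (12 + 162) = 3192 + 174 = 3366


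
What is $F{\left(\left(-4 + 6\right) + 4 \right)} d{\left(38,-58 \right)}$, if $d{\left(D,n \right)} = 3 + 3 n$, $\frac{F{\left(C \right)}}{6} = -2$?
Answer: $2052$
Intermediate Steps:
$F{\left(C \right)} = -12$ ($F{\left(C \right)} = 6 \left(-2\right) = -12$)
$F{\left(\left(-4 + 6\right) + 4 \right)} d{\left(38,-58 \right)} = - 12 \left(3 + 3 \left(-58\right)\right) = - 12 \left(3 - 174\right) = \left(-12\right) \left(-171\right) = 2052$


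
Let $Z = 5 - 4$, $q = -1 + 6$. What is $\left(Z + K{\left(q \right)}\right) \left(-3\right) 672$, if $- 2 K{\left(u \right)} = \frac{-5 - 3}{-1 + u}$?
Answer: $-4032$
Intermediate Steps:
$q = 5$
$K{\left(u \right)} = \frac{4}{-1 + u}$ ($K{\left(u \right)} = - \frac{\left(-5 - 3\right) \frac{1}{-1 + u}}{2} = - \frac{\left(-8\right) \frac{1}{-1 + u}}{2} = \frac{4}{-1 + u}$)
$Z = 1$ ($Z = 5 - 4 = 1$)
$\left(Z + K{\left(q \right)}\right) \left(-3\right) 672 = \left(1 + \frac{4}{-1 + 5}\right) \left(-3\right) 672 = \left(1 + \frac{4}{4}\right) \left(-3\right) 672 = \left(1 + 4 \cdot \frac{1}{4}\right) \left(-3\right) 672 = \left(1 + 1\right) \left(-3\right) 672 = 2 \left(-3\right) 672 = \left(-6\right) 672 = -4032$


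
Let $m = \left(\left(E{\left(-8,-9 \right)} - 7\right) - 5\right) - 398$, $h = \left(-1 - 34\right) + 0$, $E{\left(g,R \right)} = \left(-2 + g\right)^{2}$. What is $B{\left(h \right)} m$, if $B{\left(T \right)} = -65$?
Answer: $20150$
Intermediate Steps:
$h = -35$ ($h = -35 + 0 = -35$)
$m = -310$ ($m = \left(\left(\left(-2 - 8\right)^{2} - 7\right) - 5\right) - 398 = \left(\left(\left(-10\right)^{2} - 7\right) - 5\right) - 398 = \left(\left(100 - 7\right) - 5\right) - 398 = \left(93 - 5\right) - 398 = 88 - 398 = -310$)
$B{\left(h \right)} m = \left(-65\right) \left(-310\right) = 20150$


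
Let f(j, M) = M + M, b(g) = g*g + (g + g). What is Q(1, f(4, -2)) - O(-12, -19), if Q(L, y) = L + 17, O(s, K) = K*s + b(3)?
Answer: -225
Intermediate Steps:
b(g) = g² + 2*g
O(s, K) = 15 + K*s (O(s, K) = K*s + 3*(2 + 3) = K*s + 3*5 = K*s + 15 = 15 + K*s)
f(j, M) = 2*M
Q(L, y) = 17 + L
Q(1, f(4, -2)) - O(-12, -19) = (17 + 1) - (15 - 19*(-12)) = 18 - (15 + 228) = 18 - 1*243 = 18 - 243 = -225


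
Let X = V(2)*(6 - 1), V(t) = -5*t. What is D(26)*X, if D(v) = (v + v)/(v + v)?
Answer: -50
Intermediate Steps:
D(v) = 1 (D(v) = (2*v)/((2*v)) = (2*v)*(1/(2*v)) = 1)
X = -50 (X = (-5*2)*(6 - 1) = -10*5 = -50)
D(26)*X = 1*(-50) = -50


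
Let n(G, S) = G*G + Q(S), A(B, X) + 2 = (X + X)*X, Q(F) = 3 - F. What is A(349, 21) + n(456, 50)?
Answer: 208769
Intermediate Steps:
A(B, X) = -2 + 2*X² (A(B, X) = -2 + (X + X)*X = -2 + (2*X)*X = -2 + 2*X²)
n(G, S) = 3 + G² - S (n(G, S) = G*G + (3 - S) = G² + (3 - S) = 3 + G² - S)
A(349, 21) + n(456, 50) = (-2 + 2*21²) + (3 + 456² - 1*50) = (-2 + 2*441) + (3 + 207936 - 50) = (-2 + 882) + 207889 = 880 + 207889 = 208769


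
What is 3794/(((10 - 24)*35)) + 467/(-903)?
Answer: -37294/4515 ≈ -8.2600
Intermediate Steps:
3794/(((10 - 24)*35)) + 467/(-903) = 3794/((-14*35)) + 467*(-1/903) = 3794/(-490) - 467/903 = 3794*(-1/490) - 467/903 = -271/35 - 467/903 = -37294/4515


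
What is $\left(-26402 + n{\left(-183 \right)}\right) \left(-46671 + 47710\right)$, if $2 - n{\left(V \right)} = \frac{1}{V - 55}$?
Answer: $- \frac{6528243761}{238} \approx -2.743 \cdot 10^{7}$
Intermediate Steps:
$n{\left(V \right)} = 2 - \frac{1}{-55 + V}$ ($n{\left(V \right)} = 2 - \frac{1}{V - 55} = 2 - \frac{1}{-55 + V}$)
$\left(-26402 + n{\left(-183 \right)}\right) \left(-46671 + 47710\right) = \left(-26402 + \frac{-111 + 2 \left(-183\right)}{-55 - 183}\right) \left(-46671 + 47710\right) = \left(-26402 + \frac{-111 - 366}{-238}\right) 1039 = \left(-26402 - - \frac{477}{238}\right) 1039 = \left(-26402 + \frac{477}{238}\right) 1039 = \left(- \frac{6283199}{238}\right) 1039 = - \frac{6528243761}{238}$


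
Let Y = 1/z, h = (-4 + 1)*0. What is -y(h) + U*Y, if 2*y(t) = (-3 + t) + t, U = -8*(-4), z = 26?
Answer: 71/26 ≈ 2.7308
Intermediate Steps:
h = 0 (h = -3*0 = 0)
U = 32
y(t) = -3/2 + t (y(t) = ((-3 + t) + t)/2 = (-3 + 2*t)/2 = -3/2 + t)
Y = 1/26 ≈ 0.038462
-y(h) + U*Y = -(-3/2 + 0) + 32*(1/26) = -1*(-3/2) + 16/13 = 3/2 + 16/13 = 71/26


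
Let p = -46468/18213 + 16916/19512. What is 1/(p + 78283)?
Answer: 29614338/2318249338945 ≈ 1.2774e-5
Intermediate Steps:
p = -49882709/29614338 (p = -46468*1/18213 + 16916*(1/19512) = -46468/18213 + 4229/4878 = -49882709/29614338 ≈ -1.6844)
1/(p + 78283) = 1/(-49882709/29614338 + 78283) = 1/(2318249338945/29614338) = 29614338/2318249338945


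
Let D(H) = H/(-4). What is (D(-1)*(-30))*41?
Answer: -615/2 ≈ -307.50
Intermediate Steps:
D(H) = -H/4 (D(H) = H*(-¼) = -H/4)
(D(-1)*(-30))*41 = (-¼*(-1)*(-30))*41 = ((¼)*(-30))*41 = -15/2*41 = -615/2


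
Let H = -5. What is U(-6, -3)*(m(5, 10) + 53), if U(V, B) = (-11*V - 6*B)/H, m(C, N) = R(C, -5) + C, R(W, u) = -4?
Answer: -4536/5 ≈ -907.20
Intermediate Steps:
m(C, N) = -4 + C
U(V, B) = 6*B/5 + 11*V/5 (U(V, B) = (-11*V - 6*B)/(-5) = (-11*V - 6*B)*(-⅕) = 6*B/5 + 11*V/5)
U(-6, -3)*(m(5, 10) + 53) = ((6/5)*(-3) + (11/5)*(-6))*((-4 + 5) + 53) = (-18/5 - 66/5)*(1 + 53) = -84/5*54 = -4536/5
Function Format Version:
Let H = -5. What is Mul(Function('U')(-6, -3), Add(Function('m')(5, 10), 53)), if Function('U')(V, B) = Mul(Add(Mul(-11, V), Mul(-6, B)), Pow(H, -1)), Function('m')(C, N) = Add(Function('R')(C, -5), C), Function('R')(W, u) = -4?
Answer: Rational(-4536, 5) ≈ -907.20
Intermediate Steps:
Function('m')(C, N) = Add(-4, C)
Function('U')(V, B) = Add(Mul(Rational(6, 5), B), Mul(Rational(11, 5), V)) (Function('U')(V, B) = Mul(Add(Mul(-11, V), Mul(-6, B)), Pow(-5, -1)) = Mul(Add(Mul(-11, V), Mul(-6, B)), Rational(-1, 5)) = Add(Mul(Rational(6, 5), B), Mul(Rational(11, 5), V)))
Mul(Function('U')(-6, -3), Add(Function('m')(5, 10), 53)) = Mul(Add(Mul(Rational(6, 5), -3), Mul(Rational(11, 5), -6)), Add(Add(-4, 5), 53)) = Mul(Add(Rational(-18, 5), Rational(-66, 5)), Add(1, 53)) = Mul(Rational(-84, 5), 54) = Rational(-4536, 5)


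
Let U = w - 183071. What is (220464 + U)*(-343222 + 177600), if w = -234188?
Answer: 32593581490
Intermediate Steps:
U = -417259 (U = -234188 - 183071 = -417259)
(220464 + U)*(-343222 + 177600) = (220464 - 417259)*(-343222 + 177600) = -196795*(-165622) = 32593581490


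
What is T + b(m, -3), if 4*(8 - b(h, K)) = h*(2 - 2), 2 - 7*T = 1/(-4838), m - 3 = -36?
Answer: 280605/33866 ≈ 8.2857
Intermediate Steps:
m = -33 (m = 3 - 36 = -33)
T = 9677/33866 (T = 2/7 - 1/7/(-4838) = 2/7 - 1/7*(-1/4838) = 2/7 + 1/33866 = 9677/33866 ≈ 0.28574)
b(h, K) = 8 (b(h, K) = 8 - h*(2 - 2)/4 = 8 - h*0/4 = 8 - 1/4*0 = 8 + 0 = 8)
T + b(m, -3) = 9677/33866 + 8 = 280605/33866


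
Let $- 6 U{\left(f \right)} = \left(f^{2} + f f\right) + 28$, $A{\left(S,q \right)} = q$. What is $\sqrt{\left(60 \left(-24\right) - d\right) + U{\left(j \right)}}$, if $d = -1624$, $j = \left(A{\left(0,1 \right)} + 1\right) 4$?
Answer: $\sqrt{158} \approx 12.57$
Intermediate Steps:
$j = 8$ ($j = \left(1 + 1\right) 4 = 2 \cdot 4 = 8$)
$U{\left(f \right)} = - \frac{14}{3} - \frac{f^{2}}{3}$ ($U{\left(f \right)} = - \frac{\left(f^{2} + f f\right) + 28}{6} = - \frac{\left(f^{2} + f^{2}\right) + 28}{6} = - \frac{2 f^{2} + 28}{6} = - \frac{28 + 2 f^{2}}{6} = - \frac{14}{3} - \frac{f^{2}}{3}$)
$\sqrt{\left(60 \left(-24\right) - d\right) + U{\left(j \right)}} = \sqrt{\left(60 \left(-24\right) - -1624\right) - \left(\frac{14}{3} + \frac{8^{2}}{3}\right)} = \sqrt{\left(-1440 + 1624\right) - 26} = \sqrt{184 - 26} = \sqrt{158}$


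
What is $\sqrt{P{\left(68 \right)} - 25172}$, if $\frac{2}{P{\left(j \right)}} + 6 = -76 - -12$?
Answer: $\frac{i \sqrt{30835735}}{35} \approx 158.66 i$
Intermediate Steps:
$P{\left(j \right)} = - \frac{1}{35}$ ($P{\left(j \right)} = \frac{2}{-6 - 64} = \frac{2}{-70} = 2 \left(- \frac{1}{70}\right) = - \frac{1}{35}$)
$\sqrt{P{\left(68 \right)} - 25172} = \sqrt{- \frac{1}{35} - 25172} = \sqrt{- \frac{881021}{35}} = \frac{i \sqrt{30835735}}{35}$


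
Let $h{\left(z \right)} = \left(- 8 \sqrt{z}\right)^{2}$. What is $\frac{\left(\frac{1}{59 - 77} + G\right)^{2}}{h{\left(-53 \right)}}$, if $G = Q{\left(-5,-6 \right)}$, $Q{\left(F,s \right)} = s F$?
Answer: $- \frac{290521}{1099008} \approx -0.26435$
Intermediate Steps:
$Q{\left(F,s \right)} = F s$
$h{\left(z \right)} = 64 z$
$G = 30$ ($G = \left(-5\right) \left(-6\right) = 30$)
$\frac{\left(\frac{1}{59 - 77} + G\right)^{2}}{h{\left(-53 \right)}} = \frac{\left(\frac{1}{59 - 77} + 30\right)^{2}}{64 \left(-53\right)} = \frac{\left(\frac{1}{-18} + 30\right)^{2}}{-3392} = \left(- \frac{1}{18} + 30\right)^{2} \left(- \frac{1}{3392}\right) = \left(\frac{539}{18}\right)^{2} \left(- \frac{1}{3392}\right) = \frac{290521}{324} \left(- \frac{1}{3392}\right) = - \frac{290521}{1099008}$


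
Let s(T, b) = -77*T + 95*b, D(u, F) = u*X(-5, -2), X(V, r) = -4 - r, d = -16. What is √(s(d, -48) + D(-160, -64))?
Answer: 8*I*√47 ≈ 54.845*I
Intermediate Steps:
D(u, F) = -2*u (D(u, F) = u*(-4 - 1*(-2)) = u*(-4 + 2) = u*(-2) = -2*u)
√(s(d, -48) + D(-160, -64)) = √((-77*(-16) + 95*(-48)) - 2*(-160)) = √((1232 - 4560) + 320) = √(-3328 + 320) = √(-3008) = 8*I*√47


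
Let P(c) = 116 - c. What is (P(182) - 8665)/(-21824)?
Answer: 8731/21824 ≈ 0.40006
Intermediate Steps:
(P(182) - 8665)/(-21824) = ((116 - 1*182) - 8665)/(-21824) = ((116 - 182) - 8665)*(-1/21824) = (-66 - 8665)*(-1/21824) = -8731*(-1/21824) = 8731/21824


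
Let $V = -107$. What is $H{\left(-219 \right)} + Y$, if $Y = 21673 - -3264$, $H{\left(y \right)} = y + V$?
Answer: $24611$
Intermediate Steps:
$H{\left(y \right)} = -107 + y$ ($H{\left(y \right)} = y - 107 = -107 + y$)
$Y = 24937$ ($Y = 21673 + 3264 = 24937$)
$H{\left(-219 \right)} + Y = \left(-107 - 219\right) + 24937 = -326 + 24937 = 24611$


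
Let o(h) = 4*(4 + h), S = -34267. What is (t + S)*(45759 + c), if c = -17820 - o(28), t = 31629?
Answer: -73365418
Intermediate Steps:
o(h) = 16 + 4*h
c = -17948 (c = -17820 - (16 + 4*28) = -17820 - (16 + 112) = -17820 - 1*128 = -17820 - 128 = -17948)
(t + S)*(45759 + c) = (31629 - 34267)*(45759 - 17948) = -2638*27811 = -73365418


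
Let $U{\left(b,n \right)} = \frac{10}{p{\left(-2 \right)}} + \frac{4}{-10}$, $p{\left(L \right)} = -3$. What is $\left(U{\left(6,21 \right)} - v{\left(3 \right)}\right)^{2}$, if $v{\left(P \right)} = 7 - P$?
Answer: $\frac{13456}{225} \approx 59.804$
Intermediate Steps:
$U{\left(b,n \right)} = - \frac{56}{15}$ ($U{\left(b,n \right)} = \frac{10}{-3} + \frac{4}{-10} = 10 \left(- \frac{1}{3}\right) + 4 \left(- \frac{1}{10}\right) = - \frac{10}{3} - \frac{2}{5} = - \frac{56}{15}$)
$\left(U{\left(6,21 \right)} - v{\left(3 \right)}\right)^{2} = \left(- \frac{56}{15} - \left(7 - 3\right)\right)^{2} = \left(- \frac{56}{15} - 4\right)^{2} = \left(- \frac{116}{15}\right)^{2} = \frac{13456}{225}$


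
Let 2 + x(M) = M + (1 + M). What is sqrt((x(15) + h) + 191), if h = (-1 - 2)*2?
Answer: sqrt(214) ≈ 14.629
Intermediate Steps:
x(M) = -1 + 2*M (x(M) = -2 + (M + (1 + M)) = -2 + (1 + 2*M) = -1 + 2*M)
h = -6 (h = -3*2 = -6)
sqrt((x(15) + h) + 191) = sqrt(((-1 + 2*15) - 6) + 191) = sqrt(((-1 + 30) - 6) + 191) = sqrt((29 - 6) + 191) = sqrt(23 + 191) = sqrt(214)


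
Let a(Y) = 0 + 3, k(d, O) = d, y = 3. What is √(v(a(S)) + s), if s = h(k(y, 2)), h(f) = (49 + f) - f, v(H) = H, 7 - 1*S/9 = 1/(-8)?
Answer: 2*√13 ≈ 7.2111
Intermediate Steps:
S = 513/8 (S = 63 - 9/(-8) = 63 - 9*(-⅛) = 63 + 9/8 = 513/8 ≈ 64.125)
a(Y) = 3
h(f) = 49
s = 49
√(v(a(S)) + s) = √(3 + 49) = √52 = 2*√13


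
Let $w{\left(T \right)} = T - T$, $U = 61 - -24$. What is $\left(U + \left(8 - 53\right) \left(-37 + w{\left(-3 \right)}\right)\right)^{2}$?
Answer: $3062500$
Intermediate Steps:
$U = 85$ ($U = 61 + 24 = 85$)
$w{\left(T \right)} = 0$
$\left(U + \left(8 - 53\right) \left(-37 + w{\left(-3 \right)}\right)\right)^{2} = \left(85 + \left(8 - 53\right) \left(-37 + 0\right)\right)^{2} = \left(85 - -1665\right)^{2} = \left(85 + 1665\right)^{2} = 1750^{2} = 3062500$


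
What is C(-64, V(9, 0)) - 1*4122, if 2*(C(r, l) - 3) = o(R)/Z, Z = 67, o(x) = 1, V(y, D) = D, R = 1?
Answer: -551945/134 ≈ -4119.0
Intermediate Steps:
C(r, l) = 403/134 (C(r, l) = 3 + (1/67)/2 = 3 + (1*(1/67))/2 = 3 + (½)*(1/67) = 3 + 1/134 = 403/134)
C(-64, V(9, 0)) - 1*4122 = 403/134 - 1*4122 = 403/134 - 4122 = -551945/134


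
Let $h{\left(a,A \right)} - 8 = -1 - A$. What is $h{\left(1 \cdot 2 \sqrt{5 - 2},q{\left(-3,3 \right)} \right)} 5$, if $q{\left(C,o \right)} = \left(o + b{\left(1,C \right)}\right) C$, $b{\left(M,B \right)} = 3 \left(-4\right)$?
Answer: $-100$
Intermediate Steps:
$b{\left(M,B \right)} = -12$
$q{\left(C,o \right)} = C \left(-12 + o\right)$ ($q{\left(C,o \right)} = \left(o - 12\right) C = \left(-12 + o\right) C = C \left(-12 + o\right)$)
$h{\left(a,A \right)} = 7 - A$ ($h{\left(a,A \right)} = 8 - \left(1 + A\right) = 7 - A$)
$h{\left(1 \cdot 2 \sqrt{5 - 2},q{\left(-3,3 \right)} \right)} 5 = \left(7 - - 3 \left(-12 + 3\right)\right) 5 = \left(7 - \left(-3\right) \left(-9\right)\right) 5 = \left(7 - 27\right) 5 = \left(-20\right) 5 = -100$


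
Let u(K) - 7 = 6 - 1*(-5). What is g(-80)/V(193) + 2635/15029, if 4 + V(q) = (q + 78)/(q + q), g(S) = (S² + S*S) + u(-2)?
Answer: -3913492123/1006943 ≈ -3886.5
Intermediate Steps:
u(K) = 18 (u(K) = 7 + (6 - 1*(-5)) = 7 + (6 + 5) = 7 + 11 = 18)
g(S) = 18 + 2*S² (g(S) = (S² + S*S) + 18 = (S² + S²) + 18 = 2*S² + 18 = 18 + 2*S²)
V(q) = -4 + (78 + q)/(2*q) (V(q) = -4 + (q + 78)/(q + q) = -4 + (78 + q)/((2*q)) = -4 + (78 + q)*(1/(2*q)) = -4 + (78 + q)/(2*q))
g(-80)/V(193) + 2635/15029 = (18 + 2*(-80)²)/(-7/2 + 39/193) + 2635/15029 = (18 + 2*6400)/(-7/2 + 39*(1/193)) + 2635*(1/15029) = (18 + 12800)/(-7/2 + 39/193) + 2635/15029 = 12818/(-1273/386) + 2635/15029 = 12818*(-386/1273) + 2635/15029 = -4947748/1273 + 2635/15029 = -3913492123/1006943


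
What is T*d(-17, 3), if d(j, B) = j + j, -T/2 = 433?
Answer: 29444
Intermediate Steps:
T = -866 (T = -2*433 = -866)
d(j, B) = 2*j
T*d(-17, 3) = -1732*(-17) = -866*(-34) = 29444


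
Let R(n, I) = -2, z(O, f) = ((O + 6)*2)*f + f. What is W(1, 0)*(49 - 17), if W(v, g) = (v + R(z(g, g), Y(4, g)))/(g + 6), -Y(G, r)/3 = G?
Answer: -16/3 ≈ -5.3333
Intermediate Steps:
Y(G, r) = -3*G
z(O, f) = f + f*(12 + 2*O) (z(O, f) = ((6 + O)*2)*f + f = (12 + 2*O)*f + f = f*(12 + 2*O) + f = f + f*(12 + 2*O))
W(v, g) = (-2 + v)/(6 + g) (W(v, g) = (v - 2)/(g + 6) = (-2 + v)/(6 + g))
W(1, 0)*(49 - 17) = ((-2 + 1)/(6 + 0))*(49 - 17) = (-1/6)*32 = ((⅙)*(-1))*32 = -⅙*32 = -16/3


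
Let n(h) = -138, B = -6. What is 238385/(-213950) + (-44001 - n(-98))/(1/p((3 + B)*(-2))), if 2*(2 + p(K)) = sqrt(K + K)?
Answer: 3753747863/42790 - 43863*sqrt(3) ≈ 11752.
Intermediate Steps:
p(K) = -2 + sqrt(2)*sqrt(K)/2 (p(K) = -2 + sqrt(K + K)/2 = -2 + sqrt(2*K)/2 = -2 + (sqrt(2)*sqrt(K))/2 = -2 + sqrt(2)*sqrt(K)/2)
238385/(-213950) + (-44001 - n(-98))/(1/p((3 + B)*(-2))) = 238385/(-213950) + (-44001 - 1*(-138))/(1/(-2 + sqrt(2)*sqrt((3 - 6)*(-2))/2)) = 238385*(-1/213950) + (-44001 + 138)/(1/(-2 + sqrt(2)*sqrt(-3*(-2))/2)) = -47677/42790 - (-87726 + 43863*sqrt(3)) = -47677/42790 - 43863*(-2 + sqrt(3)) = -47677/42790 + (87726 - 43863*sqrt(3)) = 3753747863/42790 - 43863*sqrt(3)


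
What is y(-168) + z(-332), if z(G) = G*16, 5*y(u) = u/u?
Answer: -26559/5 ≈ -5311.8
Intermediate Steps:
y(u) = ⅕ (y(u) = (u/u)/5 = (⅕)*1 = ⅕)
z(G) = 16*G
y(-168) + z(-332) = ⅕ + 16*(-332) = ⅕ - 5312 = -26559/5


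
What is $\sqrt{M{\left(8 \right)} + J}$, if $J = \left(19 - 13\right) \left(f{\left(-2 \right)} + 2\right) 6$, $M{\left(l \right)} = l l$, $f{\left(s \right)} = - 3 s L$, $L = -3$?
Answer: $16 i \sqrt{2} \approx 22.627 i$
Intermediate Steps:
$f{\left(s \right)} = 9 s$ ($f{\left(s \right)} = - 3 s \left(-3\right) = 9 s$)
$M{\left(l \right)} = l^{2}$
$J = -576$ ($J = \left(19 - 13\right) \left(9 \left(-2\right) + 2\right) 6 = 6 \left(-18 + 2\right) 6 = 6 \left(\left(-16\right) 6\right) = 6 \left(-96\right) = -576$)
$\sqrt{M{\left(8 \right)} + J} = \sqrt{8^{2} - 576} = \sqrt{64 - 576} = \sqrt{-512} = 16 i \sqrt{2}$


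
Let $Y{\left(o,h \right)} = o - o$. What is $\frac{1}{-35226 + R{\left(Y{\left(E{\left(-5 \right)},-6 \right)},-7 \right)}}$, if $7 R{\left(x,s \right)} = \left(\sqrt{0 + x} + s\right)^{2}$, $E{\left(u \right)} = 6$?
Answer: $- \frac{1}{35219} \approx -2.8394 \cdot 10^{-5}$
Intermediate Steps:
$Y{\left(o,h \right)} = 0$
$R{\left(x,s \right)} = \frac{\left(s + \sqrt{x}\right)^{2}}{7}$ ($R{\left(x,s \right)} = \frac{\left(\sqrt{0 + x} + s\right)^{2}}{7} = \frac{\left(\sqrt{x} + s\right)^{2}}{7} = \frac{\left(s + \sqrt{x}\right)^{2}}{7}$)
$\frac{1}{-35226 + R{\left(Y{\left(E{\left(-5 \right)},-6 \right)},-7 \right)}} = \frac{1}{-35226 + \frac{\left(-7 + \sqrt{0}\right)^{2}}{7}} = \frac{1}{-35226 + \frac{\left(-7 + 0\right)^{2}}{7}} = \frac{1}{-35226 + \frac{\left(-7\right)^{2}}{7}} = \frac{1}{-35226 + \frac{1}{7} \cdot 49} = \frac{1}{-35226 + 7} = \frac{1}{-35219} = - \frac{1}{35219}$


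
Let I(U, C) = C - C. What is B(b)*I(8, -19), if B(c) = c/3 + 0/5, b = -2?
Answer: 0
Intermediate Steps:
B(c) = c/3 (B(c) = c*(1/3) + 0*(1/5) = c/3 + 0 = c/3)
I(U, C) = 0
B(b)*I(8, -19) = ((1/3)*(-2))*0 = -2/3*0 = 0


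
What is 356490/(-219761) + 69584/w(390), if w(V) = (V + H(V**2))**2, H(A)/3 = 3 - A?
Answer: -74094906072989066/45676383668709561 ≈ -1.6222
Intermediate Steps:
H(A) = 9 - 3*A (H(A) = 3*(3 - A) = 9 - 3*A)
w(V) = (9 + V - 3*V**2)**2 (w(V) = (V + (9 - 3*V**2))**2 = (9 + V - 3*V**2)**2)
356490/(-219761) + 69584/w(390) = 356490/(-219761) + 69584/((9 + 390 - 3*390**2)**2) = 356490*(-1/219761) + 69584/((9 + 390 - 3*152100)**2) = -356490/219761 + 69584/((9 + 390 - 456300)**2) = -356490/219761 + 69584/((-455901)**2) = -356490/219761 + 69584/207845721801 = -74094906072989066/45676383668709561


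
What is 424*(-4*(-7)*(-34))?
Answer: -403648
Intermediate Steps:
424*(-4*(-7)*(-34)) = 424*(28*(-34)) = 424*(-952) = -403648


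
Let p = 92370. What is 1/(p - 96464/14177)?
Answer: 14177/1309433026 ≈ 1.0827e-5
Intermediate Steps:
1/(p - 96464/14177) = 1/(92370 - 96464/14177) = 1/(1309433026/14177) = 14177/1309433026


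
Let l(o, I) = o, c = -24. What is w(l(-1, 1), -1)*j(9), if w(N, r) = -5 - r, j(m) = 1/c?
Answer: 1/6 ≈ 0.16667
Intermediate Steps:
j(m) = -1/24 (j(m) = 1/(-24) = -1/24)
w(l(-1, 1), -1)*j(9) = (-5 - 1*(-1))*(-1/24) = (-5 + 1)*(-1/24) = -4*(-1/24) = 1/6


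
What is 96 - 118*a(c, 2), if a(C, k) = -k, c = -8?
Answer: 332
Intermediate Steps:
96 - 118*a(c, 2) = 96 - (-118)*2 = 96 - 118*(-2) = 96 + 236 = 332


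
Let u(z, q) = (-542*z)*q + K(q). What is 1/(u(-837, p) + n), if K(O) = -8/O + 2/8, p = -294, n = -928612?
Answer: -588/78970097981 ≈ -7.4459e-9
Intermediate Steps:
K(O) = ¼ - 8/O (K(O) = -8/O + 2*(⅛) = -8/O + ¼ = ¼ - 8/O)
u(z, q) = -542*q*z + (-32 + q)/(4*q) (u(z, q) = (-542*z)*q + (-32 + q)/(4*q) = -542*q*z + (-32 + q)/(4*q))
1/(u(-837, p) + n) = 1/((¼ - 8/(-294) - 542*(-294)*(-837)) - 928612) = 1/((¼ - 8*(-1/294) - 133374276) - 928612) = 1/((¼ + 4/147 - 133374276) - 928612) = 1/(-78424074125/588 - 928612) = 1/(-78970097981/588) = -588/78970097981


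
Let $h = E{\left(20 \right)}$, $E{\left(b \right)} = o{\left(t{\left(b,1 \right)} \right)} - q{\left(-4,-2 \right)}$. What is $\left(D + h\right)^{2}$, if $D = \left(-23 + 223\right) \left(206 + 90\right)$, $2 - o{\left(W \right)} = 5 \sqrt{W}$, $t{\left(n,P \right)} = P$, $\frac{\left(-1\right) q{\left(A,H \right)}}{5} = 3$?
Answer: $3506060944$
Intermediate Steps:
$q{\left(A,H \right)} = -15$ ($q{\left(A,H \right)} = \left(-5\right) 3 = -15$)
$o{\left(W \right)} = 2 - 5 \sqrt{W}$
$D = 59200$ ($D = 200 \cdot 296 = 59200$)
$E{\left(b \right)} = 12$ ($E{\left(b \right)} = \left(2 - 5 \sqrt{1}\right) - -15 = \left(2 - 5\right) + 15 = -3 + 15 = 12$)
$h = 12$
$\left(D + h\right)^{2} = \left(59200 + 12\right)^{2} = 59212^{2} = 3506060944$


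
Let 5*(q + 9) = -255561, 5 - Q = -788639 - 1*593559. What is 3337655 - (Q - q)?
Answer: 9521654/5 ≈ 1.9043e+6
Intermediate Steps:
Q = 1382203 (Q = 5 - (-788639 - 1*593559) = 5 - (-788639 - 593559) = 5 - 1*(-1382198) = 5 + 1382198 = 1382203)
q = -255606/5 (q = -9 + (⅕)*(-255561) = -9 - 255561/5 = -255606/5 ≈ -51121.)
3337655 - (Q - q) = 3337655 - (1382203 - 1*(-255606/5)) = 3337655 - (1382203 + 255606/5) = 3337655 - 1*7166621/5 = 3337655 - 7166621/5 = 9521654/5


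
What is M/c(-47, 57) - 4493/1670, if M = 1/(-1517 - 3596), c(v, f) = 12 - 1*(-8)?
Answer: -9189117/3415484 ≈ -2.6904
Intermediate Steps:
c(v, f) = 20 (c(v, f) = 12 + 8 = 20)
M = -1/5113 (M = 1/(-5113) = -1/5113 ≈ -0.00019558)
M/c(-47, 57) - 4493/1670 = -1/5113/20 - 4493/1670 = -1/5113*1/20 - 4493*1/1670 = -1/102260 - 4493/1670 = -9189117/3415484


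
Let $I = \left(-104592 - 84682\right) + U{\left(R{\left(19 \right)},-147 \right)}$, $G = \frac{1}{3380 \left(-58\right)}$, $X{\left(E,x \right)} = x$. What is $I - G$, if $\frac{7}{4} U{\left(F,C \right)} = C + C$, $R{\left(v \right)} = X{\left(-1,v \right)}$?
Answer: $- \frac{37138209679}{196040} \approx -1.8944 \cdot 10^{5}$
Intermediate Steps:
$R{\left(v \right)} = v$
$U{\left(F,C \right)} = \frac{8 C}{7}$ ($U{\left(F,C \right)} = \frac{4 \left(C + C\right)}{7} = \frac{4 \cdot 2 C}{7} = \frac{8 C}{7}$)
$G = - \frac{1}{196040}$ ($G = \frac{1}{-196040} = - \frac{1}{196040} \approx -5.101 \cdot 10^{-6}$)
$I = -189442$ ($I = \left(-104592 - 84682\right) + \frac{8}{7} \left(-147\right) = -189274 - 168 = -189442$)
$I - G = -189442 - - \frac{1}{196040} = -189442 + \frac{1}{196040} = - \frac{37138209679}{196040}$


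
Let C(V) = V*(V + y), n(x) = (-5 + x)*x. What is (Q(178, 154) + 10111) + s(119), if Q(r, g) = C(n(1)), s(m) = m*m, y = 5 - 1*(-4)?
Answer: 24252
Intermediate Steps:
y = 9 (y = 5 + 4 = 9)
n(x) = x*(-5 + x)
C(V) = V*(9 + V) (C(V) = V*(V + 9) = V*(9 + V))
s(m) = m²
Q(r, g) = -20 (Q(r, g) = (1*(-5 + 1))*(9 + 1*(-5 + 1)) = (1*(-4))*(9 + 1*(-4)) = -4*(9 - 4) = -4*5 = -20)
(Q(178, 154) + 10111) + s(119) = (-20 + 10111) + 119² = 10091 + 14161 = 24252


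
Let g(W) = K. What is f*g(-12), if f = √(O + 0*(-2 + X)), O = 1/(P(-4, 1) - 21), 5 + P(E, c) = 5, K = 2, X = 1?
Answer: 2*I*√21/21 ≈ 0.43644*I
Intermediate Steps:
P(E, c) = 0 (P(E, c) = -5 + 5 = 0)
g(W) = 2
O = -1/21 (O = 1/(0 - 21) = 1/(-21) = -1/21 ≈ -0.047619)
f = I*√21/21 (f = √(-1/21 + 0*(-2 + 1)) = √(-1/21 + 0*(-1)) = √(-1/21 + 0) = √(-1/21) = I*√21/21 ≈ 0.21822*I)
f*g(-12) = (I*√21/21)*2 = 2*I*√21/21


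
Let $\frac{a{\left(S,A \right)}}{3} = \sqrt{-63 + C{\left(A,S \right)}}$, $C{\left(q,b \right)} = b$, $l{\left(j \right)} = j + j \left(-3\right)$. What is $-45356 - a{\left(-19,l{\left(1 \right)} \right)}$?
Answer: $-45356 - 3 i \sqrt{82} \approx -45356.0 - 27.166 i$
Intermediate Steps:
$l{\left(j \right)} = - 2 j$ ($l{\left(j \right)} = j - 3 j = - 2 j$)
$a{\left(S,A \right)} = 3 \sqrt{-63 + S}$
$-45356 - a{\left(-19,l{\left(1 \right)} \right)} = -45356 - 3 \sqrt{-63 - 19} = -45356 - 3 \sqrt{-82} = -45356 - 3 i \sqrt{82}$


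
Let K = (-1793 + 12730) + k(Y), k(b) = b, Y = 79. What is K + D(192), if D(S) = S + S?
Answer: 11400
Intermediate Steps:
K = 11016 (K = (-1793 + 12730) + 79 = 10937 + 79 = 11016)
D(S) = 2*S
K + D(192) = 11016 + 2*192 = 11016 + 384 = 11400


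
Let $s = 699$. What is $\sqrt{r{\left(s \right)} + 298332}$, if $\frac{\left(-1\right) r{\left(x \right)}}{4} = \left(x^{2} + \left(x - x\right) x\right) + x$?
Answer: $2 i \sqrt{414717} \approx 1288.0 i$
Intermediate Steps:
$r{\left(x \right)} = - 4 x - 4 x^{2}$ ($r{\left(x \right)} = - 4 \left(\left(x^{2} + \left(x - x\right) x\right) + x\right) = - 4 \left(\left(x^{2} + 0 x\right) + x\right) = - 4 \left(\left(x^{2} + 0\right) + x\right) = - 4 \left(x^{2} + x\right) = - 4 \left(x + x^{2}\right) = - 4 x - 4 x^{2}$)
$\sqrt{r{\left(s \right)} + 298332} = \sqrt{\left(-4\right) 699 \left(1 + 699\right) + 298332} = \sqrt{\left(-4\right) 699 \cdot 700 + 298332} = \sqrt{-1957200 + 298332} = \sqrt{-1658868} = 2 i \sqrt{414717}$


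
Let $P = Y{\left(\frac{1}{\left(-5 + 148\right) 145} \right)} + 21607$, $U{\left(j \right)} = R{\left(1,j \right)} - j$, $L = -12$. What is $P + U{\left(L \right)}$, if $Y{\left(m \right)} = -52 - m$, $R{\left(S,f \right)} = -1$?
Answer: $\frac{447171009}{20735} \approx 21566.0$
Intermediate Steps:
$U{\left(j \right)} = -1 - j$
$P = \frac{446942924}{20735}$ ($P = \left(-52 - \frac{1}{\left(-5 + 148\right) 145}\right) + 21607 = \left(-52 - \frac{1}{143} \cdot \frac{1}{145}\right) + 21607 = \left(-52 - \frac{1}{20735}\right) + 21607 = - \frac{1078221}{20735} + 21607 = \frac{446942924}{20735} \approx 21555.0$)
$P + U{\left(L \right)} = \frac{446942924}{20735} - -11 = \frac{446942924}{20735} + \left(-1 + 12\right) = \frac{446942924}{20735} + 11 = \frac{447171009}{20735}$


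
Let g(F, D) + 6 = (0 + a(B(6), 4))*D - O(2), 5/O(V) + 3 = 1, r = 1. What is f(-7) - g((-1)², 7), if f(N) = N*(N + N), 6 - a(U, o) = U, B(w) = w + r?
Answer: 217/2 ≈ 108.50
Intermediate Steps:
B(w) = 1 + w (B(w) = w + 1 = 1 + w)
a(U, o) = 6 - U
f(N) = 2*N² (f(N) = N*(2*N) = 2*N²)
O(V) = -5/2 (O(V) = 5/(-3 + 1) = 5/(-2) = 5*(-½) = -5/2)
g(F, D) = -7/2 - D (g(F, D) = -6 + ((0 + (6 - (1 + 6)))*D - 1*(-5/2)) = -6 + ((0 + (6 - 1*7))*D + 5/2) = -6 + ((0 + (6 - 7))*D + 5/2) = -6 + ((0 - 1)*D + 5/2) = -6 + (-D + 5/2) = -6 + (5/2 - D) = -7/2 - D)
f(-7) - g((-1)², 7) = 2*(-7)² - (-7/2 - 1*7) = 2*49 - (-7/2 - 7) = 98 - 1*(-21/2) = 98 + 21/2 = 217/2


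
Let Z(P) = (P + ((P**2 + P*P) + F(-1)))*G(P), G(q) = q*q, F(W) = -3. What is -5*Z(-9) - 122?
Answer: -60872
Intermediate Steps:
G(q) = q**2
Z(P) = P**2*(-3 + P + 2*P**2) (Z(P) = (P + ((P**2 + P*P) - 3))*P**2 = (P + ((P**2 + P**2) - 3))*P**2 = (P + (2*P**2 - 3))*P**2 = (P + (-3 + 2*P**2))*P**2 = (-3 + P + 2*P**2)*P**2 = P**2*(-3 + P + 2*P**2))
-5*Z(-9) - 122 = -5*(-9)**2*(-3 - 9 + 2*(-9)**2) - 122 = -405*(-3 - 9 + 2*81) - 122 = -405*(-3 - 9 + 162) - 122 = -405*150 - 122 = -5*12150 - 122 = -60750 - 122 = -60872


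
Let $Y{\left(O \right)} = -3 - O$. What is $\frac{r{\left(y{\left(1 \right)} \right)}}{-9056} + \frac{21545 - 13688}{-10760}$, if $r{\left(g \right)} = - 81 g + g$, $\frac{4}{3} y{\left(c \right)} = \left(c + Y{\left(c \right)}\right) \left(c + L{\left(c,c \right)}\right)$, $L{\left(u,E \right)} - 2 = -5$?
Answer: $- \frac{2102481}{3045080} \approx -0.69045$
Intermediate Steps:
$L{\left(u,E \right)} = -3$ ($L{\left(u,E \right)} = 2 - 5 = -3$)
$y{\left(c \right)} = \frac{27}{4} - \frac{9 c}{4}$ ($y{\left(c \right)} = \frac{3 \left(c - \left(3 + c\right)\right) \left(c - 3\right)}{4} = \frac{3 \left(- 3 \left(-3 + c\right)\right)}{4} = \frac{3 \left(9 - 3 c\right)}{4} = \frac{27}{4} - \frac{9 c}{4}$)
$r{\left(g \right)} = - 80 g$
$\frac{r{\left(y{\left(1 \right)} \right)}}{-9056} + \frac{21545 - 13688}{-10760} = \frac{\left(-80\right) \left(\frac{27}{4} - \frac{9}{4}\right)}{-9056} + \frac{21545 - 13688}{-10760} = - 80 \left(\frac{27}{4} - \frac{9}{4}\right) \left(- \frac{1}{9056}\right) + \left(21545 - 13688\right) \left(- \frac{1}{10760}\right) = \left(-80\right) \frac{9}{2} \left(- \frac{1}{9056}\right) + 7857 \left(- \frac{1}{10760}\right) = \left(-360\right) \left(- \frac{1}{9056}\right) - \frac{7857}{10760} = \frac{45}{1132} - \frac{7857}{10760} = - \frac{2102481}{3045080}$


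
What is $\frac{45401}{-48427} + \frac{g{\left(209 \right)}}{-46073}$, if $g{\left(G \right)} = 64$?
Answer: $- \frac{2094859601}{2231177171} \approx -0.9389$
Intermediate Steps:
$\frac{45401}{-48427} + \frac{g{\left(209 \right)}}{-46073} = \frac{45401}{-48427} + \frac{64}{-46073} = 45401 \left(- \frac{1}{48427}\right) + 64 \left(- \frac{1}{46073}\right) = - \frac{45401}{48427} - \frac{64}{46073} = - \frac{2094859601}{2231177171}$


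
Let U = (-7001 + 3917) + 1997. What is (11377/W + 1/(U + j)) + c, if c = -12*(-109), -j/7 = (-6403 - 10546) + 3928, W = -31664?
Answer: 932236622441/712914960 ≈ 1307.6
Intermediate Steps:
U = -1087 (U = -3084 + 1997 = -1087)
j = 91147 (j = -7*((-6403 - 10546) + 3928) = -7*(-16949 + 3928) = -7*(-13021) = 91147)
c = 1308
(11377/W + 1/(U + j)) + c = (11377/(-31664) + 1/(-1087 + 91147)) + 1308 = (11377*(-1/31664) + 1/90060) + 1308 = (-11377/31664 + 1/90060) + 1308 = -256145239/712914960 + 1308 = 932236622441/712914960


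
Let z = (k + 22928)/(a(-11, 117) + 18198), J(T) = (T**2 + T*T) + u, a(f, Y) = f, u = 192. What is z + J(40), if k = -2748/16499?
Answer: 78323585540/23082101 ≈ 3393.3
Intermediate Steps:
k = -2748/16499 (k = -2748*1/16499 = -2748/16499 ≈ -0.16656)
J(T) = 192 + 2*T**2 (J(T) = (T**2 + T*T) + 192 = (T**2 + T**2) + 192 = 2*T**2 + 192 = 192 + 2*T**2)
z = 29098948/23082101 (z = (-2748/16499 + 22928)/(-11 + 18198) = (378286324/16499)/18187 = (378286324/16499)*(1/18187) = 29098948/23082101 ≈ 1.2607)
z + J(40) = 29098948/23082101 + (192 + 2*40**2) = 29098948/23082101 + (192 + 2*1600) = 29098948/23082101 + (192 + 3200) = 29098948/23082101 + 3392 = 78323585540/23082101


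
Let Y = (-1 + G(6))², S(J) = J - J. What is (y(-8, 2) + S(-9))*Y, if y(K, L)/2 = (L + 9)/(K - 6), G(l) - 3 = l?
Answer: -704/7 ≈ -100.57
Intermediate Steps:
S(J) = 0
G(l) = 3 + l
Y = 64 (Y = (-1 + (3 + 6))² = (-1 + 9)² = 8² = 64)
y(K, L) = 2*(9 + L)/(-6 + K) (y(K, L) = 2*((L + 9)/(K - 6)) = 2*((9 + L)/(-6 + K)) = 2*(9 + L)/(-6 + K))
(y(-8, 2) + S(-9))*Y = (2*(9 + 2)/(-6 - 8) + 0)*64 = (2*11/(-14) + 0)*64 = (2*(-1/14)*11 + 0)*64 = (-11/7 + 0)*64 = -11/7*64 = -704/7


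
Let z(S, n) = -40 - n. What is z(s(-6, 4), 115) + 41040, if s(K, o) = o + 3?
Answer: 40885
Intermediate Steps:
s(K, o) = 3 + o
z(s(-6, 4), 115) + 41040 = (-40 - 1*115) + 41040 = (-40 - 115) + 41040 = -155 + 41040 = 40885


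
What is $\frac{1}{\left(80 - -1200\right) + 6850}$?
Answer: $\frac{1}{8130} \approx 0.000123$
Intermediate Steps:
$\frac{1}{\left(80 - -1200\right) + 6850} = \frac{1}{\left(80 + 1200\right) + 6850} = \frac{1}{1280 + 6850} = \frac{1}{8130}$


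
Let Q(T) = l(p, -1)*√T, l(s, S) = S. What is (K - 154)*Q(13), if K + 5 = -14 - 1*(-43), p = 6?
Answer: 130*√13 ≈ 468.72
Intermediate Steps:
Q(T) = -√T
K = 24 (K = -5 + (-14 - 1*(-43)) = -5 + (-14 + 43) = -5 + 29 = 24)
(K - 154)*Q(13) = (24 - 154)*(-√13) = -(-130)*√13 = 130*√13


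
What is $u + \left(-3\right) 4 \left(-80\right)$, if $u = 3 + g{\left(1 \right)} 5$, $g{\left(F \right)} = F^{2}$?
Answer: $968$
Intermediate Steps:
$u = 8$ ($u = 3 + 1^{2} \cdot 5 = 3 + 1 \cdot 5 = 3 + 5 = 8$)
$u + \left(-3\right) 4 \left(-80\right) = 8 + \left(-3\right) 4 \left(-80\right) = 8 - -960 = 8 + 960 = 968$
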